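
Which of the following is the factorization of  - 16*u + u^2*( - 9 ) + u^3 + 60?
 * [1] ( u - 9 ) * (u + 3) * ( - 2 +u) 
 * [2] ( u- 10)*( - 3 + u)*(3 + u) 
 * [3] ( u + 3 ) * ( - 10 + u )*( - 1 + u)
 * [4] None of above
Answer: 4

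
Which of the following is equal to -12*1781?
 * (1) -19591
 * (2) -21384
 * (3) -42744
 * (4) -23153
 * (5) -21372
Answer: 5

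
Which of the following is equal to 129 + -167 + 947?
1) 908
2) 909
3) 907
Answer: 2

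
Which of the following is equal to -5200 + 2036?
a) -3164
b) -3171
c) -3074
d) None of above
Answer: a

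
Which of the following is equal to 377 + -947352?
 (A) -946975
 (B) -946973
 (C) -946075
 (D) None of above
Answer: A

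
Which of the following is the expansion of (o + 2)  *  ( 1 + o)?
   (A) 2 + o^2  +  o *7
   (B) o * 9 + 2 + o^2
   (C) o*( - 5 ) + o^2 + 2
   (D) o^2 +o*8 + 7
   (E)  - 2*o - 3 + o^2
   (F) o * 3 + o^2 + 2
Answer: F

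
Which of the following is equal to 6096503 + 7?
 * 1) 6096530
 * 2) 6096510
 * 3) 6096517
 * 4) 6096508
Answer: 2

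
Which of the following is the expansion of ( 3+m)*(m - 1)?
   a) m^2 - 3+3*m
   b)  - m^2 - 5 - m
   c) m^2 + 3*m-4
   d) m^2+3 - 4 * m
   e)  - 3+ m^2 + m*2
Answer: e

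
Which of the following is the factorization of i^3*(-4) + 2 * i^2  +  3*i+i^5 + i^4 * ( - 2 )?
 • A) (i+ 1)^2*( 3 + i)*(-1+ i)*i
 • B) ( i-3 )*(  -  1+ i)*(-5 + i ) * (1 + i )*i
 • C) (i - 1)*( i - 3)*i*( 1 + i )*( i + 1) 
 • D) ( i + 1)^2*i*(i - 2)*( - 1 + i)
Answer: C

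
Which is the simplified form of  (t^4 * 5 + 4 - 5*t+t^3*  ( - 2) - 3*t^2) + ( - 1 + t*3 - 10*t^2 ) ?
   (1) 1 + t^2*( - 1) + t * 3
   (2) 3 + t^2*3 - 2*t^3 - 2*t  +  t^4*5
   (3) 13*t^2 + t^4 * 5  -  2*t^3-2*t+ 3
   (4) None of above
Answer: 4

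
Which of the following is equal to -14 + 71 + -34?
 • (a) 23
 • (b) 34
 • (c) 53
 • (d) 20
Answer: a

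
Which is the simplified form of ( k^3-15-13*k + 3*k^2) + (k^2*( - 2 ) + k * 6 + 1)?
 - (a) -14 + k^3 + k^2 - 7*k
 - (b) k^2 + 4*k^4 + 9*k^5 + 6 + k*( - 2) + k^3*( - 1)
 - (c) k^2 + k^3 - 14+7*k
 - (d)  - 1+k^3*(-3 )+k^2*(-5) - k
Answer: a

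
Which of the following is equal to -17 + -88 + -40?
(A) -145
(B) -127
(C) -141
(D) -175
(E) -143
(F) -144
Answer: A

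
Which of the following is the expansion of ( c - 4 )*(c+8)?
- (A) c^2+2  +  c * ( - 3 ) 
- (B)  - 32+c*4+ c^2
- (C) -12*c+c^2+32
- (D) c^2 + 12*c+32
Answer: B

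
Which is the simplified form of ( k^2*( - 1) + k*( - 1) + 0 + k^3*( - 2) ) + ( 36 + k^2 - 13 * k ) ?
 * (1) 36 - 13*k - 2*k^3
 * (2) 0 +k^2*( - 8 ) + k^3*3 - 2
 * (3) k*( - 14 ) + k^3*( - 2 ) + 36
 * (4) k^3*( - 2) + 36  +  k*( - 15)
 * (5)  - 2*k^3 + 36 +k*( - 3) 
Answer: 3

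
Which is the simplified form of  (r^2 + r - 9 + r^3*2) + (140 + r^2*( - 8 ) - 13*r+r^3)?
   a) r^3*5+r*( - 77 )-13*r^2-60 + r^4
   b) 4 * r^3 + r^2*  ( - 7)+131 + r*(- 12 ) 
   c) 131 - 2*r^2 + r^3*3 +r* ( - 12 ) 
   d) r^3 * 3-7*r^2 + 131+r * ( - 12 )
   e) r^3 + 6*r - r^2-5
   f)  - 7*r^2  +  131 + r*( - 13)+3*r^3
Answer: d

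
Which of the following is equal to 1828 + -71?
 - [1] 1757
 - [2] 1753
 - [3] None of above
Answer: 1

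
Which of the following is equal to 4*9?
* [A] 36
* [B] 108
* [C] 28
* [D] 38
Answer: A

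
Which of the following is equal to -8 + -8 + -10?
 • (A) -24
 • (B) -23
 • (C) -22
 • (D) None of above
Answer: D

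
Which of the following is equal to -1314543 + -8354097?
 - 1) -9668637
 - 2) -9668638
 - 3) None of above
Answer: 3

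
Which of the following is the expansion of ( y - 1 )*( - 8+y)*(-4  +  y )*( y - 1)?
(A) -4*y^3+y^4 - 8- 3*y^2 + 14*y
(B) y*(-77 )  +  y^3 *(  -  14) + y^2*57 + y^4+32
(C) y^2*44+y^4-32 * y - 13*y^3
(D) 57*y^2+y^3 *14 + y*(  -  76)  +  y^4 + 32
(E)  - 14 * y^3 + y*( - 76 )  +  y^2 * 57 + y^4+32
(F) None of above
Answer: E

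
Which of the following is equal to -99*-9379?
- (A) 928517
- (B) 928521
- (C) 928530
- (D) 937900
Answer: B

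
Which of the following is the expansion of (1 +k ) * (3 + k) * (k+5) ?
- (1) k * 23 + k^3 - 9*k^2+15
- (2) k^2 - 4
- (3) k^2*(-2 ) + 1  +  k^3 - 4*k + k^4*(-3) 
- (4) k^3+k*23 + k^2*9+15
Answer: 4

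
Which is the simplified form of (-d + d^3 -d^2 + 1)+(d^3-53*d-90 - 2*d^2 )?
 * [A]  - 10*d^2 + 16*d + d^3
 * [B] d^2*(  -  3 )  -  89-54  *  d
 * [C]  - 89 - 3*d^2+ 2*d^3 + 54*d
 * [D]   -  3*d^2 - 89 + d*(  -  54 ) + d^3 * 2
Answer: D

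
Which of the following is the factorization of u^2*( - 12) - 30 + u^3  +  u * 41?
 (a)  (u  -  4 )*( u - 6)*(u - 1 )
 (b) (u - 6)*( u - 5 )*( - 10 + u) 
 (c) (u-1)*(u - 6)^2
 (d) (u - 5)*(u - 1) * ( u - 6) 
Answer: d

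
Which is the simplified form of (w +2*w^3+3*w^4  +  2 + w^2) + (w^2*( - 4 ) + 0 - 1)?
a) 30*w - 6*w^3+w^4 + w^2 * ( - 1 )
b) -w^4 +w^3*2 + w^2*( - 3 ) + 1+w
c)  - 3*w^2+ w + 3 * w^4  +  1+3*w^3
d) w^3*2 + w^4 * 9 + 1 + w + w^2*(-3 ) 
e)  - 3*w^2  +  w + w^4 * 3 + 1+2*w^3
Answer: e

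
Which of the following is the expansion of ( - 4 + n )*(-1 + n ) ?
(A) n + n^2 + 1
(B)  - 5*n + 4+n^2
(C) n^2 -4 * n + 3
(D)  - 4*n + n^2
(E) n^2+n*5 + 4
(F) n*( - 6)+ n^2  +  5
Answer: B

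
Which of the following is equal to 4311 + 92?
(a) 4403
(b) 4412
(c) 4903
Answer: a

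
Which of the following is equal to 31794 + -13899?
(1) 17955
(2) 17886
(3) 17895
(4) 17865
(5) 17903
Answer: 3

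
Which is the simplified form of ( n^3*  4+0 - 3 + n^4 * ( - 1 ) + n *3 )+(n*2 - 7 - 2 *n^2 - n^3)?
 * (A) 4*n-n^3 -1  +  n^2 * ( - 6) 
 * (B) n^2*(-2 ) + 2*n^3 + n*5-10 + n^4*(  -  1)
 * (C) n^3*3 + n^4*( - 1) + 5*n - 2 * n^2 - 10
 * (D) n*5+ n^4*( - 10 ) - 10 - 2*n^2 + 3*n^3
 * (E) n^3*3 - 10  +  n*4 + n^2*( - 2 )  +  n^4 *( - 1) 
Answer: C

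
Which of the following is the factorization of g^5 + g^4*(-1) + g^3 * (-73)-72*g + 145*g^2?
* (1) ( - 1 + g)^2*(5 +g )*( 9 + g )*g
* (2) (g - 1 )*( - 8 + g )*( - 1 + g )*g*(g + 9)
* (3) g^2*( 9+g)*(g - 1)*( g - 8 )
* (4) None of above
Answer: 2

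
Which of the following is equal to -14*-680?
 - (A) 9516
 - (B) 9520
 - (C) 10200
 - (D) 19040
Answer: B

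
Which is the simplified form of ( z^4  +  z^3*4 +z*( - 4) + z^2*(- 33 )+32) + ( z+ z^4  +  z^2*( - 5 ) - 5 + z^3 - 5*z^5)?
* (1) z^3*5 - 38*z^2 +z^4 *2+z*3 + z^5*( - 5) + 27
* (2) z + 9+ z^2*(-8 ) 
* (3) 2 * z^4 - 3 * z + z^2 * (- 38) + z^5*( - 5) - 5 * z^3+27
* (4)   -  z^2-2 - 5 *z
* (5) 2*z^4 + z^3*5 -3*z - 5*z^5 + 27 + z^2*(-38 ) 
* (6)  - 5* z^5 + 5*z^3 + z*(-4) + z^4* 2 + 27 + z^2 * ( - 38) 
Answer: 5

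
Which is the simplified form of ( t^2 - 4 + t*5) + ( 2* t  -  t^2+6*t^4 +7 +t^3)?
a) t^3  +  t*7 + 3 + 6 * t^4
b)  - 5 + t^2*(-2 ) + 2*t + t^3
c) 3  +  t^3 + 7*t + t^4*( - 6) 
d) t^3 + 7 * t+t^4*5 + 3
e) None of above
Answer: a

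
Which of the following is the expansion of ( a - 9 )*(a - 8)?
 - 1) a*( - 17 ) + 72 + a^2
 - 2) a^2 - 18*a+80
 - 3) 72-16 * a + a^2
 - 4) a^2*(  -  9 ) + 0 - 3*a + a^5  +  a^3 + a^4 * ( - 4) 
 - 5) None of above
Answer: 1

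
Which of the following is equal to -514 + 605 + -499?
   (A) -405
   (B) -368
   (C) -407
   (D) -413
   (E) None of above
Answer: E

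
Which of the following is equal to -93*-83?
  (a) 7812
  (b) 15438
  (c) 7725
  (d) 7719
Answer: d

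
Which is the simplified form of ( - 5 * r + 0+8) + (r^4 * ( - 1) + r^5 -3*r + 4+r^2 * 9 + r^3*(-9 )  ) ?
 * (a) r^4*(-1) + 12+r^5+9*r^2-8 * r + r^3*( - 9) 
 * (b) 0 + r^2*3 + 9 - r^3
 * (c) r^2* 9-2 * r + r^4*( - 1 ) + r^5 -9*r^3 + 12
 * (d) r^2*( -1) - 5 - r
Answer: a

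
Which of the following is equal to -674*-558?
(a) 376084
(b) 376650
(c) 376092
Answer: c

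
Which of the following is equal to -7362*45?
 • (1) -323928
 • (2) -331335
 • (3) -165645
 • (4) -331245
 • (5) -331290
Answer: 5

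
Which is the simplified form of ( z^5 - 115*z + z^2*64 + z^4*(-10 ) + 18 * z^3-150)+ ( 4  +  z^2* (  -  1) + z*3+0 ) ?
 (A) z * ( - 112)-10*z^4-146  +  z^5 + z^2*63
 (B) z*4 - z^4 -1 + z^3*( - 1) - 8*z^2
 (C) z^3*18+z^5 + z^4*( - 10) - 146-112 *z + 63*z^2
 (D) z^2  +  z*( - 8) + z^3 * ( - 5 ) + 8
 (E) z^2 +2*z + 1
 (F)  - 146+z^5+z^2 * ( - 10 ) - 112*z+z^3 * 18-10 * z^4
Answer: C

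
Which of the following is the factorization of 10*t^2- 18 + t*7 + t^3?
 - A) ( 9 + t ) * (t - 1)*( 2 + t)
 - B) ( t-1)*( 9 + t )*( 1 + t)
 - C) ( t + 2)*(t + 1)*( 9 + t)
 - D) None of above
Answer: A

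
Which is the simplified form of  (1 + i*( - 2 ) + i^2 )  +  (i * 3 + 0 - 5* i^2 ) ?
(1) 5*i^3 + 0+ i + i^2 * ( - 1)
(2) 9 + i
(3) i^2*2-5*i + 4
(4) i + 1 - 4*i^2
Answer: 4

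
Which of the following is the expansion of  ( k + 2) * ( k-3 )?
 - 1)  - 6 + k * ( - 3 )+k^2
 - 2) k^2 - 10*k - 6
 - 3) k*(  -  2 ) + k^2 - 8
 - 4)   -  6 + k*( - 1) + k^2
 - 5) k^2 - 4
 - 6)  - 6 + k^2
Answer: 4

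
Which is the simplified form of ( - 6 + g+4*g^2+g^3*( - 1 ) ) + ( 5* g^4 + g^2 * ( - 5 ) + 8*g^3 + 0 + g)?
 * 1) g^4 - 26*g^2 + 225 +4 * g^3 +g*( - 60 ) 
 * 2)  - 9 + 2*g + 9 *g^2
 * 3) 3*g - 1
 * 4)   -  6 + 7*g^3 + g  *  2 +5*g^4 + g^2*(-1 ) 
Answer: 4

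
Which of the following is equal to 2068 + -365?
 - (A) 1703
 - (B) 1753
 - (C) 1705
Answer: A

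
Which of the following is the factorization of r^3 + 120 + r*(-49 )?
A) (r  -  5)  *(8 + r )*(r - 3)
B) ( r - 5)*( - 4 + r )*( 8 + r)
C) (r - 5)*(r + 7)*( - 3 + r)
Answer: A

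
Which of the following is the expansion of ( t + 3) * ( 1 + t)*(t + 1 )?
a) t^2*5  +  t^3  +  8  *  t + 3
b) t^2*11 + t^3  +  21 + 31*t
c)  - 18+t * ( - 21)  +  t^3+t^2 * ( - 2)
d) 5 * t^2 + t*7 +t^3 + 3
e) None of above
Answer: d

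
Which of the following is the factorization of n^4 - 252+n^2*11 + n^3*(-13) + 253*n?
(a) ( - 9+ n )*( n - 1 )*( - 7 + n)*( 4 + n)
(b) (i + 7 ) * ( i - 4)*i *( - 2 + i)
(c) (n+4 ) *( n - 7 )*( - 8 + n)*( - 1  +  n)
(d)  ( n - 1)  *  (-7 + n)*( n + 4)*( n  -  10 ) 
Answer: a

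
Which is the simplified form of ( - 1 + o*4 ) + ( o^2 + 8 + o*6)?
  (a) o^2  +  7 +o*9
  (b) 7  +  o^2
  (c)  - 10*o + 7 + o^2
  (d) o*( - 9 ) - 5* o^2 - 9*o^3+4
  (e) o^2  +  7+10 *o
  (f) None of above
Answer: e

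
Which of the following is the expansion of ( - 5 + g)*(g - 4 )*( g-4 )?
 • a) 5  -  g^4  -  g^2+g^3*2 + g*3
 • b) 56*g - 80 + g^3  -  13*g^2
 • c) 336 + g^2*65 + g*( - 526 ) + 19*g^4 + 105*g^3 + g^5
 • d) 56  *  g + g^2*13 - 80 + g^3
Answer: b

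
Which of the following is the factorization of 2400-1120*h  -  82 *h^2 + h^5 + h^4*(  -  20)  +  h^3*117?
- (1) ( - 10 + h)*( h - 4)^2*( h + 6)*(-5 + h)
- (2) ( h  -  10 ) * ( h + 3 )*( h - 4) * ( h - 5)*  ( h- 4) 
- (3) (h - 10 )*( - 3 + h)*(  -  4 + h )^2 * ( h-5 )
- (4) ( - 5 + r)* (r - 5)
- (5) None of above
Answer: 2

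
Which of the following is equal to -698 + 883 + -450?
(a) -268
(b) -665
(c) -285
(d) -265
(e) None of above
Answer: d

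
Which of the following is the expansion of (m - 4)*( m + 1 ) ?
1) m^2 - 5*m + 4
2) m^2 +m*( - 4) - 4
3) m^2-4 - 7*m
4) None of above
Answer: 4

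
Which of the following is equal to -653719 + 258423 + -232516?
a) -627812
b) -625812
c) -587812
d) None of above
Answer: a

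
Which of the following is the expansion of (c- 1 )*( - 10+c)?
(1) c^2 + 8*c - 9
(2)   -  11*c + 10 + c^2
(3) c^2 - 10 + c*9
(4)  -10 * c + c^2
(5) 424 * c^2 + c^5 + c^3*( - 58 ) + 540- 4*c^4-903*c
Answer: 2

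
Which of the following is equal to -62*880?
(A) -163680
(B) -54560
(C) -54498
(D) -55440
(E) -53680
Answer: B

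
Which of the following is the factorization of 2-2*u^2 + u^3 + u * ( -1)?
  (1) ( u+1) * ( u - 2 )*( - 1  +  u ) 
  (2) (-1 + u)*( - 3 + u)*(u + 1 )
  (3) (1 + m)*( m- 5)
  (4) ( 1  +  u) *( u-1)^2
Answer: 1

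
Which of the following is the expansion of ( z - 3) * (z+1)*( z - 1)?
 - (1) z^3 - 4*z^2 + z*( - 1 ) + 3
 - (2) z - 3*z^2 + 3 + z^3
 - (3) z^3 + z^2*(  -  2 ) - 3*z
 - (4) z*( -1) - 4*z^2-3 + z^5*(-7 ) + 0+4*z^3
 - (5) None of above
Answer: 5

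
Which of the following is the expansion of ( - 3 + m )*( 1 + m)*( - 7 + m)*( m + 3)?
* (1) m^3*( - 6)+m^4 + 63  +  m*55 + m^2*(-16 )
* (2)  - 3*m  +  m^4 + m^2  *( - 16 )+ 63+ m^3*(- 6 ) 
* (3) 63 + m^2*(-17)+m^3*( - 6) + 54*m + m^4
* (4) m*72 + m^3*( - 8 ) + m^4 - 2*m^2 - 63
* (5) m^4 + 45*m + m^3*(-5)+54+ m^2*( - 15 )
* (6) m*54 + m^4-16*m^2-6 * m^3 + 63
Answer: 6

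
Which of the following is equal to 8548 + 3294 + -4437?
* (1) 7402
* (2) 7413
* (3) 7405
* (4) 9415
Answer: 3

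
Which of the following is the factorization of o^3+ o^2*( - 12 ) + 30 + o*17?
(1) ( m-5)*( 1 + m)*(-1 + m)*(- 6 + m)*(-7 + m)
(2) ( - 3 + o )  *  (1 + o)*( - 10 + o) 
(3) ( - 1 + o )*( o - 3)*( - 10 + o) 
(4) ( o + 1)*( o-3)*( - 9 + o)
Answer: 2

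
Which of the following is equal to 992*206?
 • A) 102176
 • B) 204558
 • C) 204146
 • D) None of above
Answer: D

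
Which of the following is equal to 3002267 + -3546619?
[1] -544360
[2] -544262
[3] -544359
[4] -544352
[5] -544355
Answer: 4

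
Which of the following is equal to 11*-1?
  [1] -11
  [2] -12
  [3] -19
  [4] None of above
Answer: 1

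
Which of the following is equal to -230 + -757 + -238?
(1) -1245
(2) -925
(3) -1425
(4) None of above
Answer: 4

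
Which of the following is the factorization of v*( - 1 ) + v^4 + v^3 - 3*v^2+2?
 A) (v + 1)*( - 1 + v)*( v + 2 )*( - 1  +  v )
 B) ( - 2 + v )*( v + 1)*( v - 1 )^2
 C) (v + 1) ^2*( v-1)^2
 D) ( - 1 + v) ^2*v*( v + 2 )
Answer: A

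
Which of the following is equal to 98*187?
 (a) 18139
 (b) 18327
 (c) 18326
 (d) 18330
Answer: c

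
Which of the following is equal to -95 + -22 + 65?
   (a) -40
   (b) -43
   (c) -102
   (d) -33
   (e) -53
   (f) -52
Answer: f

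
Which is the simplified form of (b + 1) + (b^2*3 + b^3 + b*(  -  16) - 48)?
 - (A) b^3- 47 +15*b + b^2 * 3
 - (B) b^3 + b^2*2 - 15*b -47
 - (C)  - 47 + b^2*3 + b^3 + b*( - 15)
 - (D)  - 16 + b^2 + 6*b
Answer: C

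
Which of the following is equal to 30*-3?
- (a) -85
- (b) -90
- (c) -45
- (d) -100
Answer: b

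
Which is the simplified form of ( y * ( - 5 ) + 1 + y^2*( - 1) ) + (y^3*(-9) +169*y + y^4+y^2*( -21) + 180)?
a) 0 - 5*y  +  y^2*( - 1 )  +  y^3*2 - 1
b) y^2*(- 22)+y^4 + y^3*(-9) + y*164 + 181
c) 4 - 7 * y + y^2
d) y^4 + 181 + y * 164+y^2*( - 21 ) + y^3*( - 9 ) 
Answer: b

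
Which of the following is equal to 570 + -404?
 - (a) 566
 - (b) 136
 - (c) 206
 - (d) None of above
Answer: d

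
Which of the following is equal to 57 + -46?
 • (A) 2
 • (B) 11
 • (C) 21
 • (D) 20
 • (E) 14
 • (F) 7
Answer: B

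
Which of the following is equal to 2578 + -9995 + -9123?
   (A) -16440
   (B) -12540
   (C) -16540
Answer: C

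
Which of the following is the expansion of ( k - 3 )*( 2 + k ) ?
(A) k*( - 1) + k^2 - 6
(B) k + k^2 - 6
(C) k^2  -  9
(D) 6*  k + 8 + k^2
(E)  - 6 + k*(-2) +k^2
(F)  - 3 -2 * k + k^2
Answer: A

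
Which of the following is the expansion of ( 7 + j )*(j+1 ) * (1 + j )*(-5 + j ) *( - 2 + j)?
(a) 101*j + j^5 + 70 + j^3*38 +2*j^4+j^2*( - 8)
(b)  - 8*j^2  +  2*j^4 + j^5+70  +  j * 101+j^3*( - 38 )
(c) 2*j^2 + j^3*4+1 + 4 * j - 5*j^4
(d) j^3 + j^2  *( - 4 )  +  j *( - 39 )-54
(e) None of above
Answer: b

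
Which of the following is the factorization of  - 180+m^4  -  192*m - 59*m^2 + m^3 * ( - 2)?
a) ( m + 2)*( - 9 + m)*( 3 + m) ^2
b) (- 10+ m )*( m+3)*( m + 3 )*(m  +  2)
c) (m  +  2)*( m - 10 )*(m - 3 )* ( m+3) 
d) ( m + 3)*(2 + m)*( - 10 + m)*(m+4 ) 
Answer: b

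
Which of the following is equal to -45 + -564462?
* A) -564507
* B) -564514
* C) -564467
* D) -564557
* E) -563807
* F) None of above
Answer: A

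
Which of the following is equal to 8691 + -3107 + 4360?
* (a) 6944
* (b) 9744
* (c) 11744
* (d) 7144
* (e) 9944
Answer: e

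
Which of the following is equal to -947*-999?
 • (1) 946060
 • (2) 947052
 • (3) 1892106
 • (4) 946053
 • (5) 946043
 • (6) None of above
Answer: 4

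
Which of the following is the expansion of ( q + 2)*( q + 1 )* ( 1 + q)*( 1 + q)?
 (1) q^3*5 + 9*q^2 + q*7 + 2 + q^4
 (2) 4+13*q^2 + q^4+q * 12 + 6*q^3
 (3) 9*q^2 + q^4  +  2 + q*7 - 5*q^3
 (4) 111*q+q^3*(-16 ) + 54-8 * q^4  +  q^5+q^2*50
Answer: 1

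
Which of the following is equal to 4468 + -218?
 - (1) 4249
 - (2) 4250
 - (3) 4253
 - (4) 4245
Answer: 2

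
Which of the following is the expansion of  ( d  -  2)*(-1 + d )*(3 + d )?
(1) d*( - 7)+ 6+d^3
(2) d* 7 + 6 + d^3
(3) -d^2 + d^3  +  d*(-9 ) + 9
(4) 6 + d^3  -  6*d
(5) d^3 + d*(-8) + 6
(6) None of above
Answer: 1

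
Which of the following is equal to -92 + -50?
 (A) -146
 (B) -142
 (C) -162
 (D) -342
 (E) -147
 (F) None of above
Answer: B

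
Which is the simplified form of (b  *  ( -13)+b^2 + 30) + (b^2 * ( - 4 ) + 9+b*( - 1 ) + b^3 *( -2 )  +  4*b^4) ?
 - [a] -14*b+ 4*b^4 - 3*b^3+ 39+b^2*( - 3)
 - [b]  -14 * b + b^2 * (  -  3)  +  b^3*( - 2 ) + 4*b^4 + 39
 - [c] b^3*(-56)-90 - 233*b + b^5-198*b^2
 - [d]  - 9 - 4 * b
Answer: b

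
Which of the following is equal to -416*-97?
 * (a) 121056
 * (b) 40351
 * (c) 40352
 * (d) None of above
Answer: c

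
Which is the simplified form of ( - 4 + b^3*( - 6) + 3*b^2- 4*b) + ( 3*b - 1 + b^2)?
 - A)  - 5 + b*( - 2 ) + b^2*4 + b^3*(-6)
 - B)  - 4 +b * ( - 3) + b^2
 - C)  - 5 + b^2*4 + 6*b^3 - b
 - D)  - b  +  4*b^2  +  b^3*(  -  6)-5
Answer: D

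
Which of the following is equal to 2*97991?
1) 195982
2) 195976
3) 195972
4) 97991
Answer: 1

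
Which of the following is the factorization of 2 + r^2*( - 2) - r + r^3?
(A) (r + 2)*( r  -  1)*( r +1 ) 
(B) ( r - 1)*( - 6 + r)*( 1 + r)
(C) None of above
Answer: C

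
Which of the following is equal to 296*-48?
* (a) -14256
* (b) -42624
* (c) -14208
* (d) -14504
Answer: c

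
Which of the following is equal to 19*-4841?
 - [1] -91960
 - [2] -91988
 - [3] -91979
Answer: 3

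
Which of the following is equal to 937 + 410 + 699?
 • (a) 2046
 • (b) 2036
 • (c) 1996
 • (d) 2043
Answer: a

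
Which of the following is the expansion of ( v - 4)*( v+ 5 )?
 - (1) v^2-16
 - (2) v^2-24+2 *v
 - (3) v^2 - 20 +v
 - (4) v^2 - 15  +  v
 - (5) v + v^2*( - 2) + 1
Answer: 3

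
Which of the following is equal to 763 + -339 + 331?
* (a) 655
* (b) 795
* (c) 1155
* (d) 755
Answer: d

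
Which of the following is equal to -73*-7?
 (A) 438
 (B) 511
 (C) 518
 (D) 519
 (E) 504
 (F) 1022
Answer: B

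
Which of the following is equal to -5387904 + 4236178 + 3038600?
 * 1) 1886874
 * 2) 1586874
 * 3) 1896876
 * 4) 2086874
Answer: 1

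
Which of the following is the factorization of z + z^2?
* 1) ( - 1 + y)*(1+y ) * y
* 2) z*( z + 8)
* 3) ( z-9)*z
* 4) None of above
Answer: 4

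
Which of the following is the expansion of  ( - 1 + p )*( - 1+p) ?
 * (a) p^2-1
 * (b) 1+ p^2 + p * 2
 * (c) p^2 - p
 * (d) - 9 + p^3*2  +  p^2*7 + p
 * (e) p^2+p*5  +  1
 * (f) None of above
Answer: f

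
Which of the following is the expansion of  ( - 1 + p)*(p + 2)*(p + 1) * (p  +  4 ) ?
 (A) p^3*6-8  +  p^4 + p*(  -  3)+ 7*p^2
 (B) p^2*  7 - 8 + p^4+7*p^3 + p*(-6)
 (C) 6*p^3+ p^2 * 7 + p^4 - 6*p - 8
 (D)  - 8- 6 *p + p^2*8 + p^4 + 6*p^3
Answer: C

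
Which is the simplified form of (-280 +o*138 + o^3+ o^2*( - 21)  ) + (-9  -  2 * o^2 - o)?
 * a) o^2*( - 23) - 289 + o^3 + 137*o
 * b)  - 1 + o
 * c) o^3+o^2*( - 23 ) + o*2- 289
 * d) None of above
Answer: a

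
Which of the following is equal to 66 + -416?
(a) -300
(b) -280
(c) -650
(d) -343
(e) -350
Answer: e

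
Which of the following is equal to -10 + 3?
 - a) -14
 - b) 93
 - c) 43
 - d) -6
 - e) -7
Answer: e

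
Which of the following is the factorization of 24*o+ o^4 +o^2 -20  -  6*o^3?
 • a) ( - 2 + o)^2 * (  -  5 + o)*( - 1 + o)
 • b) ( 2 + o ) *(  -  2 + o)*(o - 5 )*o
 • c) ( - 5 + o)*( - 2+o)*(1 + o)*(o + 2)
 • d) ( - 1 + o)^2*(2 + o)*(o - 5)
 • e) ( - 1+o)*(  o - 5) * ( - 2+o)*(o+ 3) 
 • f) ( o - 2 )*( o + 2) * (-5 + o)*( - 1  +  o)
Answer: f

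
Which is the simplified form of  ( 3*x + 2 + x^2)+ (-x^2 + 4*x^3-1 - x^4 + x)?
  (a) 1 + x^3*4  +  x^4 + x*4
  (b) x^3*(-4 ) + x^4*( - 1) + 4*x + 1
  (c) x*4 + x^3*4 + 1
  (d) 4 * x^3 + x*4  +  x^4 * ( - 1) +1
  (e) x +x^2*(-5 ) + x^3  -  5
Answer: d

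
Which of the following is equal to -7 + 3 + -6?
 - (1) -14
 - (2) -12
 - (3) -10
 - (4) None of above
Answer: 3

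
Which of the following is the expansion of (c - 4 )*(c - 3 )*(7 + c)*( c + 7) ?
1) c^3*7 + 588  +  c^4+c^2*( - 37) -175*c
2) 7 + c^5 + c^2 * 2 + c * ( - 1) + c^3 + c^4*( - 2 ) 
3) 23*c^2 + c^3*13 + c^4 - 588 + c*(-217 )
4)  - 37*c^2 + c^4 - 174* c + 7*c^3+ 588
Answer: 1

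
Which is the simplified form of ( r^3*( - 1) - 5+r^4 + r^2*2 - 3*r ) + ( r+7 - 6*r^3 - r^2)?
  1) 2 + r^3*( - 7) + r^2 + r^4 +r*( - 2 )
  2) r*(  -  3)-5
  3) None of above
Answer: 1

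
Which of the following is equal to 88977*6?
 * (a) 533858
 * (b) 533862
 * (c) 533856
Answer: b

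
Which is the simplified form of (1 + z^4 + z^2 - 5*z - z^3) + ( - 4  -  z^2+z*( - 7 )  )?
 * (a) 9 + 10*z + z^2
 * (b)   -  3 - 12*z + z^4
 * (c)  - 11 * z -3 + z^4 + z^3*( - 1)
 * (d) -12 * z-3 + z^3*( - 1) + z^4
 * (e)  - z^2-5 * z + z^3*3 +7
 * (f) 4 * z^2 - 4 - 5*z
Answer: d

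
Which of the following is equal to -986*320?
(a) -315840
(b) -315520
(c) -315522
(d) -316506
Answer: b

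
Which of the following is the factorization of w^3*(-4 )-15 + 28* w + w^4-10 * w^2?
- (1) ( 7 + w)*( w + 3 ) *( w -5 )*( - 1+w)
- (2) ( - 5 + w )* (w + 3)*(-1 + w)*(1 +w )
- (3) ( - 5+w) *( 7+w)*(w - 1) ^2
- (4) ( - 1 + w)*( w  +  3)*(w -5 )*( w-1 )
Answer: 4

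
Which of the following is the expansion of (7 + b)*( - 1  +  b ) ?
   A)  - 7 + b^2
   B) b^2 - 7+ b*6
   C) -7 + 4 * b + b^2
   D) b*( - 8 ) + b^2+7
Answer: B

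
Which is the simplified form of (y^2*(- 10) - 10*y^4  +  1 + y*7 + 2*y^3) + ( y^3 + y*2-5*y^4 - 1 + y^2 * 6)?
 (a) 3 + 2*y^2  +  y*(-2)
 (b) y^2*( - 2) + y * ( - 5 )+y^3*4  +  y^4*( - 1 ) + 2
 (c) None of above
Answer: c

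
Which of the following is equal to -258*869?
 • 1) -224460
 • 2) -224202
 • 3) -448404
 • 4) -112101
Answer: 2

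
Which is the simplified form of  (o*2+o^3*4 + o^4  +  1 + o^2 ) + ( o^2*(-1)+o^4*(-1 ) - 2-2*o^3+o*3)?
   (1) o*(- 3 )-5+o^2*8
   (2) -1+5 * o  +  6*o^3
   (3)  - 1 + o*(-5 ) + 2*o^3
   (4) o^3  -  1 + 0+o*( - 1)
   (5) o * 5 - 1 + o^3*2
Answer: 5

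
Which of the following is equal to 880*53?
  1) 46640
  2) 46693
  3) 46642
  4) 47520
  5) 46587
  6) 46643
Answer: 1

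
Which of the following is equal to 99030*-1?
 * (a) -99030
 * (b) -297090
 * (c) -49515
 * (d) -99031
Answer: a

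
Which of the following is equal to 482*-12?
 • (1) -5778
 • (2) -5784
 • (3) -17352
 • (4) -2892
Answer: 2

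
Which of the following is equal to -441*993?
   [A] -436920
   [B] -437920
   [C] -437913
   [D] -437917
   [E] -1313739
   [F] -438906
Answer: C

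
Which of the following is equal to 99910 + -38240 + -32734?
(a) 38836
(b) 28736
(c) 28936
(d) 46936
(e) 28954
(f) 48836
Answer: c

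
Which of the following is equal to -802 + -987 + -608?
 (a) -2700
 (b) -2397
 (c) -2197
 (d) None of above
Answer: b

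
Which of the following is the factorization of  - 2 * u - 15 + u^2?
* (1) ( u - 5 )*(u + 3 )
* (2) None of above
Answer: 1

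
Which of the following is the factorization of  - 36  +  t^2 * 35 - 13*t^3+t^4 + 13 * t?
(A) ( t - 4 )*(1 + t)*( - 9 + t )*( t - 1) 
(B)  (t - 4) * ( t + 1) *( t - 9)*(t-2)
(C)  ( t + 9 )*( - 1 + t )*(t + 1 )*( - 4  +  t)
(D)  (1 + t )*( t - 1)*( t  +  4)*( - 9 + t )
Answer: A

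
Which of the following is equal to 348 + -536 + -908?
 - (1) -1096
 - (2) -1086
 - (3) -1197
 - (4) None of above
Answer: 1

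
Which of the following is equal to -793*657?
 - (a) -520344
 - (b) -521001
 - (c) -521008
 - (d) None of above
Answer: b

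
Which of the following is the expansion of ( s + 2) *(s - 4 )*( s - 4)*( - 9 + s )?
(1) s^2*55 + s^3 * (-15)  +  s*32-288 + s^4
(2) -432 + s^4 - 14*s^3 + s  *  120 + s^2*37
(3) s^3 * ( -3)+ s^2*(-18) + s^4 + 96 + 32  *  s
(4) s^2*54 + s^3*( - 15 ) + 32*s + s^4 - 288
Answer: 4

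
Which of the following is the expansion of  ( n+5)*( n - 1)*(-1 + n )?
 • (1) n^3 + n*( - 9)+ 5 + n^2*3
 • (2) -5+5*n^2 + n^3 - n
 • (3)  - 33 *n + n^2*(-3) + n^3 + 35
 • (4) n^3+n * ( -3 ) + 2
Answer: 1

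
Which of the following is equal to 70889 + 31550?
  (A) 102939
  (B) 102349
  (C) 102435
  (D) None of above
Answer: D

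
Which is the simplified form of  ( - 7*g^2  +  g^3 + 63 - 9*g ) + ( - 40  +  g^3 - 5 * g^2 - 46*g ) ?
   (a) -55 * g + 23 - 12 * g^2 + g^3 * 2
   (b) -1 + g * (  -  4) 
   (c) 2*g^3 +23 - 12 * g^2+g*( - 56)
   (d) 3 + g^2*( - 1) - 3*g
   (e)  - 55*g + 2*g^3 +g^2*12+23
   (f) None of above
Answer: a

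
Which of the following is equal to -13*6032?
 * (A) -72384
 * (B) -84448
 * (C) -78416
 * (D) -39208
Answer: C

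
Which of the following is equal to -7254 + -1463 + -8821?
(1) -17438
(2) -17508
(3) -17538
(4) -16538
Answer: 3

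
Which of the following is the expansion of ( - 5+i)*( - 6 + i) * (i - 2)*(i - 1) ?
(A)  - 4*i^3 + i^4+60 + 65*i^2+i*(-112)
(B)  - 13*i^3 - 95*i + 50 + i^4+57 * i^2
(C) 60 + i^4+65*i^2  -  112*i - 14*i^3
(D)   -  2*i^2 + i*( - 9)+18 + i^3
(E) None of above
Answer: C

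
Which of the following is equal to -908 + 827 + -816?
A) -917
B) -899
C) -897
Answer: C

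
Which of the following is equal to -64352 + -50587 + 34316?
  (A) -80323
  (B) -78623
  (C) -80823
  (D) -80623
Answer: D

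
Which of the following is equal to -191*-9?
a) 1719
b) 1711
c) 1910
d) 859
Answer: a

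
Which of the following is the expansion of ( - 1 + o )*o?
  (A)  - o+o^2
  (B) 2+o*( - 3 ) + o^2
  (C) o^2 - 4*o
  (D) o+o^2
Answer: A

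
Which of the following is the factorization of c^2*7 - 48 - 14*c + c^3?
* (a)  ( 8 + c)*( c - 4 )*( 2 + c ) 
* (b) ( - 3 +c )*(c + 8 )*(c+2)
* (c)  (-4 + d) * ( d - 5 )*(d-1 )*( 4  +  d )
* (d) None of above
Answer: b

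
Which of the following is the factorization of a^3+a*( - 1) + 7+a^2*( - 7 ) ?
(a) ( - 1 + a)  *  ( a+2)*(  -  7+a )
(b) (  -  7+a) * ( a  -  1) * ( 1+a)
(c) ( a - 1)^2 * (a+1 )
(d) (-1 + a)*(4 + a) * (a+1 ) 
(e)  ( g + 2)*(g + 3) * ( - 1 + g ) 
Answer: b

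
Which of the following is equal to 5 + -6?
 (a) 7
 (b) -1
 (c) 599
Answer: b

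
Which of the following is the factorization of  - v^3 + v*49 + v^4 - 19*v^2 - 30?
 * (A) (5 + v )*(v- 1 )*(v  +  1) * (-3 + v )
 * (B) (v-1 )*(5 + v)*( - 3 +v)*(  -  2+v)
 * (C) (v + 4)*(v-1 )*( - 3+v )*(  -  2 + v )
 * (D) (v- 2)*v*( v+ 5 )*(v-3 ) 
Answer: B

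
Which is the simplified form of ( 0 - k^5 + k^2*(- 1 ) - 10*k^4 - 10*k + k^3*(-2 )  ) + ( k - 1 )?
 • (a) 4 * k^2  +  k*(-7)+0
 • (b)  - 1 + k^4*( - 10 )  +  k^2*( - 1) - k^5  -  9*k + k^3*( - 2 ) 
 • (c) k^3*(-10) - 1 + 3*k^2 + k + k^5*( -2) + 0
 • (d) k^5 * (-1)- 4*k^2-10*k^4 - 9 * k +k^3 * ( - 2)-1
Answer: b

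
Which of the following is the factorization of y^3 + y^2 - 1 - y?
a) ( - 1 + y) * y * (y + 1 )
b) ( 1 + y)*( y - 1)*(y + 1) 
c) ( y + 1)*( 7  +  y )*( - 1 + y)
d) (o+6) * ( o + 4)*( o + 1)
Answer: b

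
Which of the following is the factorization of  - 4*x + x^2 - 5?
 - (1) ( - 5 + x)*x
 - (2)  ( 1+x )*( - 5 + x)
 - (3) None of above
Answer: 2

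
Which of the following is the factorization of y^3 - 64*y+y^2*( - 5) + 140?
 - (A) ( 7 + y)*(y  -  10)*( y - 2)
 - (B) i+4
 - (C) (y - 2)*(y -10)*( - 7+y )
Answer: A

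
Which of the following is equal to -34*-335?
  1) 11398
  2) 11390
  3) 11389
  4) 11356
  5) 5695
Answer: 2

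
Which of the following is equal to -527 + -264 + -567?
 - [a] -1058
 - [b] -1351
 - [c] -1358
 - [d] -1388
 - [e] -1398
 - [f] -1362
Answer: c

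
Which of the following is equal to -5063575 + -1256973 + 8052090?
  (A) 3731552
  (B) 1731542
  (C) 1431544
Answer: B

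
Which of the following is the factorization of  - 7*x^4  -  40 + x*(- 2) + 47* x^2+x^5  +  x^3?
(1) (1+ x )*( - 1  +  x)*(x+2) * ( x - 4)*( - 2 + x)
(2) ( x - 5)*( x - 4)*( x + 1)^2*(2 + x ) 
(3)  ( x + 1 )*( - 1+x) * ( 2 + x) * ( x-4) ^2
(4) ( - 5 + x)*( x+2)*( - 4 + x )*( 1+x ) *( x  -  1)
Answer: 4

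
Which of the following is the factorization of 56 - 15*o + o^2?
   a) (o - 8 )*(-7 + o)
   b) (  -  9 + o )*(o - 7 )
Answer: a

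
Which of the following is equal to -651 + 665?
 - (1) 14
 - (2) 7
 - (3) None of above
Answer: 1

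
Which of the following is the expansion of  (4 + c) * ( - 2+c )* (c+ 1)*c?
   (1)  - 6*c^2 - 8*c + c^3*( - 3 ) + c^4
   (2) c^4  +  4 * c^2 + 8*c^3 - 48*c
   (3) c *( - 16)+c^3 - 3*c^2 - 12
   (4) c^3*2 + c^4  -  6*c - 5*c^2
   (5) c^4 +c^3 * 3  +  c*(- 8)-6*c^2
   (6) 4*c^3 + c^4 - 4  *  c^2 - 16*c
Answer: 5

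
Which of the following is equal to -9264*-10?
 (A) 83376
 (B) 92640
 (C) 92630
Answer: B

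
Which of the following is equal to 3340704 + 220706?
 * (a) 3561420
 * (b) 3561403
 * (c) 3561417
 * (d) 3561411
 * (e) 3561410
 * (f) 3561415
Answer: e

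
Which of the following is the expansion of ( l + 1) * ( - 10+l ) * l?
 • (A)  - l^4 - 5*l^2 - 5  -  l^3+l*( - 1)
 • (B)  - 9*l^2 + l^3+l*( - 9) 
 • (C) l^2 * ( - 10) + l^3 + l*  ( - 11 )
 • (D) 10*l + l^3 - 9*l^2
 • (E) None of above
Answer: E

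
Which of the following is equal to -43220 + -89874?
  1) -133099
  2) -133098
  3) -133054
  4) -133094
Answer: 4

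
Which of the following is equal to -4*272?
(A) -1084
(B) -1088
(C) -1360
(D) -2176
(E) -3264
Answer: B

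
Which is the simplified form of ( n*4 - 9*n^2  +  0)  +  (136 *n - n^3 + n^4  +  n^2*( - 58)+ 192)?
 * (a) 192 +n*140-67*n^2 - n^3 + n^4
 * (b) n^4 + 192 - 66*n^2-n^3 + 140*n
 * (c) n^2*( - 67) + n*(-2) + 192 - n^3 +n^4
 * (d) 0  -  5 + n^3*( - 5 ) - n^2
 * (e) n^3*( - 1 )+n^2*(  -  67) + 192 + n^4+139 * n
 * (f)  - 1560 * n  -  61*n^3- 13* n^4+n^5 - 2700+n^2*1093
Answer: a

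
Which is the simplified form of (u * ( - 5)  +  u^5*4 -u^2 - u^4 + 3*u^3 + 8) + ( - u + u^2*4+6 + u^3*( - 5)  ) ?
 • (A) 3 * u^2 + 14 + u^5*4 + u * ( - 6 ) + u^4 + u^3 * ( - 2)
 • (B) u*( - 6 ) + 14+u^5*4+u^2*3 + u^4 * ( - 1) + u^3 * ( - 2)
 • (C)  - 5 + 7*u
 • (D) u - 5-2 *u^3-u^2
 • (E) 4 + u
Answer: B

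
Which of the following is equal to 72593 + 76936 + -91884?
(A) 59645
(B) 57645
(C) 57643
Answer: B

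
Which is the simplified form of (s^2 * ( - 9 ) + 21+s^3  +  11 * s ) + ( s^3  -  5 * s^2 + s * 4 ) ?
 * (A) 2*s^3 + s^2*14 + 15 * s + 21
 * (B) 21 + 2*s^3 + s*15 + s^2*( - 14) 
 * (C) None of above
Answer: B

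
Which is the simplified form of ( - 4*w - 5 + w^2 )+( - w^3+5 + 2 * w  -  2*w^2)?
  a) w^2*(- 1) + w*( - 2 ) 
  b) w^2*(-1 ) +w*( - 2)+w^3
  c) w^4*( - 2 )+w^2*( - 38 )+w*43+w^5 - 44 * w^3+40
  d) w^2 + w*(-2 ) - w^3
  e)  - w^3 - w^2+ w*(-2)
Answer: e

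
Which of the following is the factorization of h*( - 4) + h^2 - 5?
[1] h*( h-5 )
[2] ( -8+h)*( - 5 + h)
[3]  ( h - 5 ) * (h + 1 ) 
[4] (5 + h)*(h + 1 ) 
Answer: 3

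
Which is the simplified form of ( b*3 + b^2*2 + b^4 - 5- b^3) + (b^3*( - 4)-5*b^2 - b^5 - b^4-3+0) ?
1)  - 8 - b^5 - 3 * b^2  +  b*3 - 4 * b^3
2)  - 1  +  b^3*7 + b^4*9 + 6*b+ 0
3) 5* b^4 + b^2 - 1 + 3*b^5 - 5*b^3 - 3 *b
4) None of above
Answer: 4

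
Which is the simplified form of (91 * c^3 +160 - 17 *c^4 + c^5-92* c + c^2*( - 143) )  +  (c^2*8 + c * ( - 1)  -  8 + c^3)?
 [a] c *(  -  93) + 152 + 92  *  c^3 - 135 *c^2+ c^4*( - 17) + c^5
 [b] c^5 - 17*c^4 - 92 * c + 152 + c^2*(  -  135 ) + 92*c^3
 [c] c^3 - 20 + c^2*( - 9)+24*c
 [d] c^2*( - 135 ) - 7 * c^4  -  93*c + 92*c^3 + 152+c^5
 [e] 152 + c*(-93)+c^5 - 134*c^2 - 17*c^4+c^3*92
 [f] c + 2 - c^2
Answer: a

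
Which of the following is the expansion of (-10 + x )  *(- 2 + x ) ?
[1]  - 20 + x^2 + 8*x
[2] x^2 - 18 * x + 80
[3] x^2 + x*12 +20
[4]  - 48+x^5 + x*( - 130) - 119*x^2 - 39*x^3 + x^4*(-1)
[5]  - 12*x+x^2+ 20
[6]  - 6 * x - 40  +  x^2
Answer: 5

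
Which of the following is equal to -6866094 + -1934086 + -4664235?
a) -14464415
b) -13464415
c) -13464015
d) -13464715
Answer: b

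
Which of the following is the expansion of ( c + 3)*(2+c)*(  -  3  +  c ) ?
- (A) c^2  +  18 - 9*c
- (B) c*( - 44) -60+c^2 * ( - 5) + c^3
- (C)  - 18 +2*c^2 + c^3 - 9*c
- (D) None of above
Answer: C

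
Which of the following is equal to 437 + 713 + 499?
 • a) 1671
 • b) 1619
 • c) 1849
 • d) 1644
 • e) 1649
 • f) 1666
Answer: e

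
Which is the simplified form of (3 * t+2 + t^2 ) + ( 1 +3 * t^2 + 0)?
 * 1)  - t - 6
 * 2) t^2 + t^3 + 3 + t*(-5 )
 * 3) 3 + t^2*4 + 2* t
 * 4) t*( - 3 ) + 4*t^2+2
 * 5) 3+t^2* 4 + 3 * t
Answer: 5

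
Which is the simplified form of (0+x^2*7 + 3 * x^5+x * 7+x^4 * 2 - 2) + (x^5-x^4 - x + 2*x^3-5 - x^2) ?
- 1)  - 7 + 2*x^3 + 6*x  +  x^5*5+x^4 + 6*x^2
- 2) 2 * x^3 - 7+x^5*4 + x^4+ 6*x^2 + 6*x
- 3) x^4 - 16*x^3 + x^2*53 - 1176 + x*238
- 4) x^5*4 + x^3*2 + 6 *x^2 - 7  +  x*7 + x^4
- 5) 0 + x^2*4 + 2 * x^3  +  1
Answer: 2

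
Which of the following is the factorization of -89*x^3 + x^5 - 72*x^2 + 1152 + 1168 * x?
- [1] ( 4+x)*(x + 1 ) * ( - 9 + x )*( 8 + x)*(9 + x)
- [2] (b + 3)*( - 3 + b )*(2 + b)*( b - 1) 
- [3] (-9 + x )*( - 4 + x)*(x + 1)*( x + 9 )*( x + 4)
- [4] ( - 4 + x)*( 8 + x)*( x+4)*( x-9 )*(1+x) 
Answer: 4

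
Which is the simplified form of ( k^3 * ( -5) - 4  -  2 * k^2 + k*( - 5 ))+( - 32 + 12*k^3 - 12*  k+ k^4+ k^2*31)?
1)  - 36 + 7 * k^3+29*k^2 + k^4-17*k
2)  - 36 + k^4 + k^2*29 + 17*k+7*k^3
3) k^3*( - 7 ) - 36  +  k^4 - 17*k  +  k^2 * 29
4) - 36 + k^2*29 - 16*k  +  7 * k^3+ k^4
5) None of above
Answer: 1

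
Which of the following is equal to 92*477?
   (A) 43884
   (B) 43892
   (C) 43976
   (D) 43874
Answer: A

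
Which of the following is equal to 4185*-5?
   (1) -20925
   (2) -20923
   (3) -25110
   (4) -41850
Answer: 1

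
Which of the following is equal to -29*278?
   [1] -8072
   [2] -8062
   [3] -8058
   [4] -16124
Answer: 2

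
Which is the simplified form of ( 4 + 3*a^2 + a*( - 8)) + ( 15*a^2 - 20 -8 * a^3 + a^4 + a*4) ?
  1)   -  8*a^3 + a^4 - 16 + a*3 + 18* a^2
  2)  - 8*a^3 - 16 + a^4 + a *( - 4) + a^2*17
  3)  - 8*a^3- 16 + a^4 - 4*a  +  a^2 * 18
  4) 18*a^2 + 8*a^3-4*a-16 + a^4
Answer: 3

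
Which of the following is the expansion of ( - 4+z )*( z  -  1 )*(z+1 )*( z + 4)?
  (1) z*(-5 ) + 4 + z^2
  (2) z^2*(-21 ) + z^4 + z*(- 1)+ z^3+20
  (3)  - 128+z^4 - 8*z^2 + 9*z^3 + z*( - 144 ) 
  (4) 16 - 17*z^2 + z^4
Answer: 4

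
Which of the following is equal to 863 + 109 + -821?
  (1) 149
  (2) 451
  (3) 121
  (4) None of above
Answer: 4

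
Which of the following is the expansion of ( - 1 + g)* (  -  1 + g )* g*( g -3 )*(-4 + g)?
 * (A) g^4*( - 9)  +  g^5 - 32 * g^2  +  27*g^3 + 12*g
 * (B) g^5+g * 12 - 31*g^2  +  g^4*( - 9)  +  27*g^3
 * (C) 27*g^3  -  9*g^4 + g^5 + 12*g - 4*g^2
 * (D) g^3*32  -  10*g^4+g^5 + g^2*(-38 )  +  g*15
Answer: B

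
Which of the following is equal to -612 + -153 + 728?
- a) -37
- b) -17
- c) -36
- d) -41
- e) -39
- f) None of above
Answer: a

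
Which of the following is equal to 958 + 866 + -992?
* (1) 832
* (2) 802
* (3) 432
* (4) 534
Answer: 1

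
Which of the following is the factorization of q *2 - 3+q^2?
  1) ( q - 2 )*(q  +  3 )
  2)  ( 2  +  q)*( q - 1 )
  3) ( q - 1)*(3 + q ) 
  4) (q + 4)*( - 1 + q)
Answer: 3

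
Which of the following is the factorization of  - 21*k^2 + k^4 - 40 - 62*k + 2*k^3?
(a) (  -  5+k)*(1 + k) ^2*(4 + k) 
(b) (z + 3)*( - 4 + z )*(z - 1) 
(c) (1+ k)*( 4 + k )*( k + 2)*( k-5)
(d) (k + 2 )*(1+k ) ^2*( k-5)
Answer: c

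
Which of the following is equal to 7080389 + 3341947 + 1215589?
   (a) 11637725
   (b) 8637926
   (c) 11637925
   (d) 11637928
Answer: c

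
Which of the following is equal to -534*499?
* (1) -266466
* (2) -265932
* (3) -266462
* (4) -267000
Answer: 1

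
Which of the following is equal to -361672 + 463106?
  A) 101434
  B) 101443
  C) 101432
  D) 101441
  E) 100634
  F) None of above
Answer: A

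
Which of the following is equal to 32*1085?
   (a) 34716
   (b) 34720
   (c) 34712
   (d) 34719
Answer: b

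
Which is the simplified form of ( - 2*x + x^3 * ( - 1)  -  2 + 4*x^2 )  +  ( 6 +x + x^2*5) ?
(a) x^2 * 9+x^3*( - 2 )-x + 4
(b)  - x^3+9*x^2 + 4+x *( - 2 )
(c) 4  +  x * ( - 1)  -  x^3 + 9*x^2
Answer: c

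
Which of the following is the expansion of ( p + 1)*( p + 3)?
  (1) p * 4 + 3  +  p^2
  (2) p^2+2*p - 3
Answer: 1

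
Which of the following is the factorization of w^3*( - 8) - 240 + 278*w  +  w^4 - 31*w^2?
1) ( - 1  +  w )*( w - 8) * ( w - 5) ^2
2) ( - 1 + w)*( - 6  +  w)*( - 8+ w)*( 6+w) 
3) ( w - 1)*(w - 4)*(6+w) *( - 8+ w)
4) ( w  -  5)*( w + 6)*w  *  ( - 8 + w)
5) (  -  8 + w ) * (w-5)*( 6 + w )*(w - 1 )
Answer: 5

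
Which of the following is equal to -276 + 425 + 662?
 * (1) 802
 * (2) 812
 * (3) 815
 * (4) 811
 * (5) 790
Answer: 4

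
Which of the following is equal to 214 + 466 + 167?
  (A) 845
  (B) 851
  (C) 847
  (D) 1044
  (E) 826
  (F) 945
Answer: C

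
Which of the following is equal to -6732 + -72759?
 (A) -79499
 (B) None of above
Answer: B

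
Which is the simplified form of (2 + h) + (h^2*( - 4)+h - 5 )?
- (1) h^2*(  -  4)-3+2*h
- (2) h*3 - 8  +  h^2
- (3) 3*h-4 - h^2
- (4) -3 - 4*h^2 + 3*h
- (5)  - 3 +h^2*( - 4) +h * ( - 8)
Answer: 1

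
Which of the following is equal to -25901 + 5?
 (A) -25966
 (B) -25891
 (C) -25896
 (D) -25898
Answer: C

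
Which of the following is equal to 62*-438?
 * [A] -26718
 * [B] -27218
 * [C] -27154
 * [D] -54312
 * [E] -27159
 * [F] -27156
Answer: F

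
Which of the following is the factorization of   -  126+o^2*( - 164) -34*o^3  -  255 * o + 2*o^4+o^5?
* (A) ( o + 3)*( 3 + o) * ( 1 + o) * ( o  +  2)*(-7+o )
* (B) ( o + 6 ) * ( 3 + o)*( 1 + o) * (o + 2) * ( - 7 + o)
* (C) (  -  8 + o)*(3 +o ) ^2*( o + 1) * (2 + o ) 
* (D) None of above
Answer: A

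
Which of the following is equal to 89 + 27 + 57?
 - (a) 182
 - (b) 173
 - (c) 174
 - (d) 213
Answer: b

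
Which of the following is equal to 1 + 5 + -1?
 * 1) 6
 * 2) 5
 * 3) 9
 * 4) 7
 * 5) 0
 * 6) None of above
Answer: 2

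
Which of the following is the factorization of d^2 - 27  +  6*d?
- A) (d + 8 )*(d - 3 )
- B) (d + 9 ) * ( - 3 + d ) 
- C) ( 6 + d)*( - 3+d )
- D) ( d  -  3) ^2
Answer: B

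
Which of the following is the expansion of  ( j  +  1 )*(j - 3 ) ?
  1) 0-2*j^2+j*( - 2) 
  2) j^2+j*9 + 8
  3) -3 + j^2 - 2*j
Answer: 3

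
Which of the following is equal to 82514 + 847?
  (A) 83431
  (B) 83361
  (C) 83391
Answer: B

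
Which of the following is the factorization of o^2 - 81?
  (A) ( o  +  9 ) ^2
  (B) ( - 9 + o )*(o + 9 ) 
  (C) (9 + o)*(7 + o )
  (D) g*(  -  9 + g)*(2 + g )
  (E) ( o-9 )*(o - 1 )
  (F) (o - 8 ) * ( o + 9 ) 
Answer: B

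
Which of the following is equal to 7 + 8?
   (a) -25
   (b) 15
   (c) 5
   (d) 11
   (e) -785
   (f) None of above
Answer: b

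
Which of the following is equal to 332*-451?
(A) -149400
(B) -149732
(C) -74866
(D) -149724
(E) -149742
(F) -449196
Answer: B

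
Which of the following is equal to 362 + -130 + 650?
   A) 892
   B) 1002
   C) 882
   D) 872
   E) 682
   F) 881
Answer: C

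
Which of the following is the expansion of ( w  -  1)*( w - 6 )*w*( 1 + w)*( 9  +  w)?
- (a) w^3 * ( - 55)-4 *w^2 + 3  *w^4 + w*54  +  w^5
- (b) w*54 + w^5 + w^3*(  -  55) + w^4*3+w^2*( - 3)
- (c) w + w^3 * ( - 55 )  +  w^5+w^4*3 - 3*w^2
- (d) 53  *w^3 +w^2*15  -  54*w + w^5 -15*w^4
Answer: b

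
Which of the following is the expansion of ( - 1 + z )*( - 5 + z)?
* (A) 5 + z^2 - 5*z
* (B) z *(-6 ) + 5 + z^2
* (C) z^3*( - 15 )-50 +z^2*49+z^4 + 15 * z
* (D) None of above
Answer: B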